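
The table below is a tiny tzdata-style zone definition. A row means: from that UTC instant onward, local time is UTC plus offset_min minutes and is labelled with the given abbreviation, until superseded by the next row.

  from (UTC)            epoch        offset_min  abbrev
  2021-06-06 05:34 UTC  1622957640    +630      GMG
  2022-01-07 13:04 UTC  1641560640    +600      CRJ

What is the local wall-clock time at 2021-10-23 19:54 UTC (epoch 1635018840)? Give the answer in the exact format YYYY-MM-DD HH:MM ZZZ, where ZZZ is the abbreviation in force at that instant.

2021-10-24 06:24 GMG

Query: 2021-10-23 19:54 UTC
Rule 1/2 (GMG, +10:30): 2021-06-06 05:34 UTC ≤ query < 2022-01-07 13:04 UTC
19·60 + 54 + 630 = 1824 min
1824 = 1·1440 + 384; 384 = 6·60 + 24 → 06:24, 2021-10-23 + 1 day = 2021-10-24
→ 2021-10-24 06:24 GMG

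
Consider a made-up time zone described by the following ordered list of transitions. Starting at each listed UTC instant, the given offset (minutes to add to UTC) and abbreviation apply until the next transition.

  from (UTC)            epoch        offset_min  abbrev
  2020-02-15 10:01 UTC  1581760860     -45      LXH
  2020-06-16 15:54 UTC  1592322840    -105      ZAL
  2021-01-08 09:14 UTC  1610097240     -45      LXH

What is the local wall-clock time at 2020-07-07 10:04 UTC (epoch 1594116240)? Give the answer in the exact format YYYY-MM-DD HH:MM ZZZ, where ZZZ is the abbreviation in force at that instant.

Query: 2020-07-07 10:04 UTC
Rule 2/3 (ZAL, -01:45): 2020-06-16 15:54 UTC ≤ query < 2021-01-08 09:14 UTC
10·60 + 4 - 105 = 499 min
499 = 0·1440 + 499; 499 = 8·60 + 19 → 08:19, same day
→ 2020-07-07 08:19 ZAL

2020-07-07 08:19 ZAL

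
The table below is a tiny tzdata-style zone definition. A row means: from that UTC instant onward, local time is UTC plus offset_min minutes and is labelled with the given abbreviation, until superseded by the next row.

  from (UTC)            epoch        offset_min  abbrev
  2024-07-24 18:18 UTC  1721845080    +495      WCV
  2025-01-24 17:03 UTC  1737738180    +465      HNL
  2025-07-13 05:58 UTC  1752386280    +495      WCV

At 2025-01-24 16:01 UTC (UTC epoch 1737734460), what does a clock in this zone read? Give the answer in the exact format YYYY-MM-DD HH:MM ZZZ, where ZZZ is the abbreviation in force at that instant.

2025-01-25 00:16 WCV

Query: 2025-01-24 16:01 UTC
Rule 1/3 (WCV, +08:15): 2024-07-24 18:18 UTC ≤ query < 2025-01-24 17:03 UTC
16·60 + 1 + 495 = 1456 min
1456 = 1·1440 + 16; 16 = 0·60 + 16 → 00:16, 2025-01-24 + 1 day = 2025-01-25
→ 2025-01-25 00:16 WCV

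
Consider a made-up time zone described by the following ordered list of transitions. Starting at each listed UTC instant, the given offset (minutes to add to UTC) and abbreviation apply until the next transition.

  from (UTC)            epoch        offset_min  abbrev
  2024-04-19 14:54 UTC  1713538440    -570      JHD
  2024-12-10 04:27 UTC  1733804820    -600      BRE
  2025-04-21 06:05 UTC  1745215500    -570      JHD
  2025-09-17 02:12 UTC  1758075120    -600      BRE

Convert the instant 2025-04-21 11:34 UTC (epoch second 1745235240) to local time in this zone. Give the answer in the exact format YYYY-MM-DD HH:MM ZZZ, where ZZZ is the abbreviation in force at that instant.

Query: 2025-04-21 11:34 UTC
Rule 3/4 (JHD, -09:30): 2025-04-21 06:05 UTC ≤ query < 2025-09-17 02:12 UTC
11·60 + 34 - 570 = 124 min
124 = 0·1440 + 124; 124 = 2·60 + 4 → 02:04, same day
→ 2025-04-21 02:04 JHD

2025-04-21 02:04 JHD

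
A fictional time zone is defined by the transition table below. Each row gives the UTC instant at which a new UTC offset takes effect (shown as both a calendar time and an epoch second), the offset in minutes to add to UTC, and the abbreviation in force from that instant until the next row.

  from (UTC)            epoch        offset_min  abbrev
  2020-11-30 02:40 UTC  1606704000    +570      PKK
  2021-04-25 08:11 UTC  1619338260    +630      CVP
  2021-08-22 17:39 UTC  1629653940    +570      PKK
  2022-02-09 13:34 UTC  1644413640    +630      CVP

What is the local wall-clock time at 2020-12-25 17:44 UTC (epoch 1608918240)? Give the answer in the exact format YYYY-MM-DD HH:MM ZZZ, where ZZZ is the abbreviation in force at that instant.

Query: 2020-12-25 17:44 UTC
Rule 1/4 (PKK, +09:30): 2020-11-30 02:40 UTC ≤ query < 2021-04-25 08:11 UTC
17·60 + 44 + 570 = 1634 min
1634 = 1·1440 + 194; 194 = 3·60 + 14 → 03:14, 2020-12-25 + 1 day = 2020-12-26
→ 2020-12-26 03:14 PKK

2020-12-26 03:14 PKK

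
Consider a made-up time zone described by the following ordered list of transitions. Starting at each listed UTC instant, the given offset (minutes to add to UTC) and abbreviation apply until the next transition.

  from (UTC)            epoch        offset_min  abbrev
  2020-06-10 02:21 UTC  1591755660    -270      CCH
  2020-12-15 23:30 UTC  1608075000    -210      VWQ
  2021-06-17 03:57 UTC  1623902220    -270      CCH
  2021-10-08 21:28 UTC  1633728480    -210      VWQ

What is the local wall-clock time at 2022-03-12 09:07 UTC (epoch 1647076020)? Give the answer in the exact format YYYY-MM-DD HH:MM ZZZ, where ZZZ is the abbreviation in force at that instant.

2022-03-12 05:37 VWQ

Query: 2022-03-12 09:07 UTC
Rule 4/4 (VWQ, -03:30): 2021-10-08 21:28 UTC ≤ query < +∞
9·60 + 7 - 210 = 337 min
337 = 0·1440 + 337; 337 = 5·60 + 37 → 05:37, same day
→ 2022-03-12 05:37 VWQ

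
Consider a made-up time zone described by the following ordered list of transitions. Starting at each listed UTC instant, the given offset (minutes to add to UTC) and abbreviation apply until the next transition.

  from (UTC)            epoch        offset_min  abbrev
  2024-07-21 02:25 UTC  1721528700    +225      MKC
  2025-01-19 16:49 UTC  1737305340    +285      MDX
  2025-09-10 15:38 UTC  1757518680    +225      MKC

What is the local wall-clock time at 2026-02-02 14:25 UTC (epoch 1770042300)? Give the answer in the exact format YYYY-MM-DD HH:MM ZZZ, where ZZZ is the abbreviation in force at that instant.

Query: 2026-02-02 14:25 UTC
Rule 3/3 (MKC, +03:45): 2025-09-10 15:38 UTC ≤ query < +∞
14·60 + 25 + 225 = 1090 min
1090 = 0·1440 + 1090; 1090 = 18·60 + 10 → 18:10, same day
→ 2026-02-02 18:10 MKC

2026-02-02 18:10 MKC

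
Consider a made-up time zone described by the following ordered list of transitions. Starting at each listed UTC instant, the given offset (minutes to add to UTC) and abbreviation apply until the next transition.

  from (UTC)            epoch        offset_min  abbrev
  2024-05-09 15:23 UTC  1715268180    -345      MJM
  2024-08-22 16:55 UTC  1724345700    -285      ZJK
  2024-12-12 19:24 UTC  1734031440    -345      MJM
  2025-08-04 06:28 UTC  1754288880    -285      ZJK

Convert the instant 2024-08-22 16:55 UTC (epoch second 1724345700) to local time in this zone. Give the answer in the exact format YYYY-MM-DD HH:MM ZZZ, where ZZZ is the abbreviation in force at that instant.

Query: 2024-08-22 16:55 UTC
Rule 2/4 (ZJK, -04:45): 2024-08-22 16:55 UTC ≤ query < 2024-12-12 19:24 UTC
16·60 + 55 - 285 = 730 min
730 = 0·1440 + 730; 730 = 12·60 + 10 → 12:10, same day
→ 2024-08-22 12:10 ZJK

2024-08-22 12:10 ZJK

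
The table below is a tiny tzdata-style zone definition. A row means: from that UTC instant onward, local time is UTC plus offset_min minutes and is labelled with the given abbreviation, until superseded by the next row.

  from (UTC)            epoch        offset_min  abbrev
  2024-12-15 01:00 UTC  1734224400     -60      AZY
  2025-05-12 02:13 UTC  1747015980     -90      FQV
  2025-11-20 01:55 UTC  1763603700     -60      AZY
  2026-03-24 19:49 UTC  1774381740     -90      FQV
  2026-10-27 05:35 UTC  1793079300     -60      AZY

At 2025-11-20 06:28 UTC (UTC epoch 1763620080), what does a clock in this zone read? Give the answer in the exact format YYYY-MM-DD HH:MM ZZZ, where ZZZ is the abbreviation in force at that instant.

Query: 2025-11-20 06:28 UTC
Rule 3/5 (AZY, -01:00): 2025-11-20 01:55 UTC ≤ query < 2026-03-24 19:49 UTC
6·60 + 28 - 60 = 328 min
328 = 0·1440 + 328; 328 = 5·60 + 28 → 05:28, same day
→ 2025-11-20 05:28 AZY

2025-11-20 05:28 AZY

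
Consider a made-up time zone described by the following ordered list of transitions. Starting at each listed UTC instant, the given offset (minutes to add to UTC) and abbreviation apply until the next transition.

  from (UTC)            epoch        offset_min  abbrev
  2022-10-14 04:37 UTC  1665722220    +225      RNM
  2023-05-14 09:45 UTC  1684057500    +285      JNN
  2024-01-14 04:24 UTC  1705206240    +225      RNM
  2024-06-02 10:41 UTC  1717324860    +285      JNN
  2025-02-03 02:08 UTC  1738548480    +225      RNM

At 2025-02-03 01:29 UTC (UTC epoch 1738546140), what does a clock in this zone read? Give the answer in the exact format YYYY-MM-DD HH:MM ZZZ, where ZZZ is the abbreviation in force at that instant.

Query: 2025-02-03 01:29 UTC
Rule 4/5 (JNN, +04:45): 2024-06-02 10:41 UTC ≤ query < 2025-02-03 02:08 UTC
1·60 + 29 + 285 = 374 min
374 = 0·1440 + 374; 374 = 6·60 + 14 → 06:14, same day
→ 2025-02-03 06:14 JNN

2025-02-03 06:14 JNN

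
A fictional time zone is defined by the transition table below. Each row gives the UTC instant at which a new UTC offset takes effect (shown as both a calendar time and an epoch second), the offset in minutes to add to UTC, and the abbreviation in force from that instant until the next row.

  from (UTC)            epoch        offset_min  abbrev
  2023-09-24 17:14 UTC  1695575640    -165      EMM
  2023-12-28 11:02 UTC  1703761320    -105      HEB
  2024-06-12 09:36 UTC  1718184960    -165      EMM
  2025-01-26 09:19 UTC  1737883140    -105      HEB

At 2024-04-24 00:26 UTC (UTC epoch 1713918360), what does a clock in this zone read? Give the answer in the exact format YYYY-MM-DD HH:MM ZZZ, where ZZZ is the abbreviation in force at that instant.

Query: 2024-04-24 00:26 UTC
Rule 2/4 (HEB, -01:45): 2023-12-28 11:02 UTC ≤ query < 2024-06-12 09:36 UTC
0·60 + 26 - 105 = -79 min
-79 = -1·1440 + 1361; 1361 = 22·60 + 41 → 22:41, 2024-04-24 - 1 day = 2024-04-23
→ 2024-04-23 22:41 HEB

2024-04-23 22:41 HEB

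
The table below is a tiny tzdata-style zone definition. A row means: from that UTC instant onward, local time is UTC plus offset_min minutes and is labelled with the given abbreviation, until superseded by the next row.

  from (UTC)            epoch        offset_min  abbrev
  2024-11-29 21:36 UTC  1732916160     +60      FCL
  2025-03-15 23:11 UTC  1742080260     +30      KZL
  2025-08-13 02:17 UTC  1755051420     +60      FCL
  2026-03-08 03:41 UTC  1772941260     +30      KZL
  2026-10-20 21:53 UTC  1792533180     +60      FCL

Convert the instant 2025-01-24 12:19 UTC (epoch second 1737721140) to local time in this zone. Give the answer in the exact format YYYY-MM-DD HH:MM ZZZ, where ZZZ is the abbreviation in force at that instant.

2025-01-24 13:19 FCL

Query: 2025-01-24 12:19 UTC
Rule 1/5 (FCL, +01:00): 2024-11-29 21:36 UTC ≤ query < 2025-03-15 23:11 UTC
12·60 + 19 + 60 = 799 min
799 = 0·1440 + 799; 799 = 13·60 + 19 → 13:19, same day
→ 2025-01-24 13:19 FCL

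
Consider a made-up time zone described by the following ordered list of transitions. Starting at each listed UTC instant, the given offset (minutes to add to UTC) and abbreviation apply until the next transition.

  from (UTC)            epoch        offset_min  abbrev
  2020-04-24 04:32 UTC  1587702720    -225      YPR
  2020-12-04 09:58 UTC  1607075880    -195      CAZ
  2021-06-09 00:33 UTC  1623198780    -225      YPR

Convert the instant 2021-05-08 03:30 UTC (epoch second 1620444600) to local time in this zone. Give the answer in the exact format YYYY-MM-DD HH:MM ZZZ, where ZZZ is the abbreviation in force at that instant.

2021-05-08 00:15 CAZ

Query: 2021-05-08 03:30 UTC
Rule 2/3 (CAZ, -03:15): 2020-12-04 09:58 UTC ≤ query < 2021-06-09 00:33 UTC
3·60 + 30 - 195 = 15 min
15 = 0·1440 + 15; 15 = 0·60 + 15 → 00:15, same day
→ 2021-05-08 00:15 CAZ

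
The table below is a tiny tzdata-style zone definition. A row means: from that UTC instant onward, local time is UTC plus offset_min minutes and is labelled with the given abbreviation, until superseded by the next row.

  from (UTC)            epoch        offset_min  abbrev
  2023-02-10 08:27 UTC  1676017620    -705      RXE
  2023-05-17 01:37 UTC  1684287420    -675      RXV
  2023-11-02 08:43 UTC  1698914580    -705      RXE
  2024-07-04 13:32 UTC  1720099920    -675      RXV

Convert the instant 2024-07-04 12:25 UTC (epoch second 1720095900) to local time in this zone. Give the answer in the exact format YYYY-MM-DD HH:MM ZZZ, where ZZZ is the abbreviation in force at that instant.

Query: 2024-07-04 12:25 UTC
Rule 3/4 (RXE, -11:45): 2023-11-02 08:43 UTC ≤ query < 2024-07-04 13:32 UTC
12·60 + 25 - 705 = 40 min
40 = 0·1440 + 40; 40 = 0·60 + 40 → 00:40, same day
→ 2024-07-04 00:40 RXE

2024-07-04 00:40 RXE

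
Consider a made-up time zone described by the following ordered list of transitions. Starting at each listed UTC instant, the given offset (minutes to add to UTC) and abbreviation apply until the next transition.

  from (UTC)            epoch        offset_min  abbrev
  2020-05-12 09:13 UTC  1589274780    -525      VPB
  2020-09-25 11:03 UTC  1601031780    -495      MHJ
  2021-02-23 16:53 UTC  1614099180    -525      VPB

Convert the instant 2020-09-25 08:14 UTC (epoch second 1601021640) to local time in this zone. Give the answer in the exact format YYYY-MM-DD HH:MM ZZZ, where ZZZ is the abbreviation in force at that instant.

2020-09-24 23:29 VPB

Query: 2020-09-25 08:14 UTC
Rule 1/3 (VPB, -08:45): 2020-05-12 09:13 UTC ≤ query < 2020-09-25 11:03 UTC
8·60 + 14 - 525 = -31 min
-31 = -1·1440 + 1409; 1409 = 23·60 + 29 → 23:29, 2020-09-25 - 1 day = 2020-09-24
→ 2020-09-24 23:29 VPB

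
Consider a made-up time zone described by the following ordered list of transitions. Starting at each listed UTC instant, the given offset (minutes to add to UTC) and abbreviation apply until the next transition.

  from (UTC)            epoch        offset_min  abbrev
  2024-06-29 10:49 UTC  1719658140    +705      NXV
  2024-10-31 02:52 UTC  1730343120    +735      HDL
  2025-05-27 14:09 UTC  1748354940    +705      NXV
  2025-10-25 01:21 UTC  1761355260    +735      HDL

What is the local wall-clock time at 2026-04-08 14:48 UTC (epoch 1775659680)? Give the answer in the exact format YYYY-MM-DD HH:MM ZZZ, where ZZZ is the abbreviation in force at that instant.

Query: 2026-04-08 14:48 UTC
Rule 4/4 (HDL, +12:15): 2025-10-25 01:21 UTC ≤ query < +∞
14·60 + 48 + 735 = 1623 min
1623 = 1·1440 + 183; 183 = 3·60 + 3 → 03:03, 2026-04-08 + 1 day = 2026-04-09
→ 2026-04-09 03:03 HDL

2026-04-09 03:03 HDL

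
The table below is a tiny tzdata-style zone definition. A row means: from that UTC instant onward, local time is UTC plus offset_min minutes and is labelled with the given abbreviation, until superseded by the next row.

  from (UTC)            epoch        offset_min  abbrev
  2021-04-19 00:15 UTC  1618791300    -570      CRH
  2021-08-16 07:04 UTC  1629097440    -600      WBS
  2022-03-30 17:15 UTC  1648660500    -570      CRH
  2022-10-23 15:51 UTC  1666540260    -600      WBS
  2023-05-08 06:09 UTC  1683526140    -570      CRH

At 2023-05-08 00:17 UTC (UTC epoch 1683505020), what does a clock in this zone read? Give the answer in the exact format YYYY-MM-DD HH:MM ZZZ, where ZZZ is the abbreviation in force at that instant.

2023-05-07 14:17 WBS

Query: 2023-05-08 00:17 UTC
Rule 4/5 (WBS, -10:00): 2022-10-23 15:51 UTC ≤ query < 2023-05-08 06:09 UTC
0·60 + 17 - 600 = -583 min
-583 = -1·1440 + 857; 857 = 14·60 + 17 → 14:17, 2023-05-08 - 1 day = 2023-05-07
→ 2023-05-07 14:17 WBS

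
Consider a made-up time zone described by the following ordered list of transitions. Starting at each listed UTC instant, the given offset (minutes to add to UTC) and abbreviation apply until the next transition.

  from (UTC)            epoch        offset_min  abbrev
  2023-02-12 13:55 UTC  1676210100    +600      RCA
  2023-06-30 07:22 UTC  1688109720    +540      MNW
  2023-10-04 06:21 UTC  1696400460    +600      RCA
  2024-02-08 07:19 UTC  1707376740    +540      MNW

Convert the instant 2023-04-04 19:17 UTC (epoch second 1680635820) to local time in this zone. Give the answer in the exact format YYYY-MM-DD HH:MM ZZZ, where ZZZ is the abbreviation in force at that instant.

2023-04-05 05:17 RCA

Query: 2023-04-04 19:17 UTC
Rule 1/4 (RCA, +10:00): 2023-02-12 13:55 UTC ≤ query < 2023-06-30 07:22 UTC
19·60 + 17 + 600 = 1757 min
1757 = 1·1440 + 317; 317 = 5·60 + 17 → 05:17, 2023-04-04 + 1 day = 2023-04-05
→ 2023-04-05 05:17 RCA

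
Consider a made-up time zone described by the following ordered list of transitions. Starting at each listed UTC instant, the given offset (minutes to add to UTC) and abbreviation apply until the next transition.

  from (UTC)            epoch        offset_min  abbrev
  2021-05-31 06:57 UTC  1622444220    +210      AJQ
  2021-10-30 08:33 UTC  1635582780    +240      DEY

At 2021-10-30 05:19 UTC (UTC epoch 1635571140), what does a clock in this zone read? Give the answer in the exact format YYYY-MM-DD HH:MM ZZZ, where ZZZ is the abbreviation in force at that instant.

2021-10-30 08:49 AJQ

Query: 2021-10-30 05:19 UTC
Rule 1/2 (AJQ, +03:30): 2021-05-31 06:57 UTC ≤ query < 2021-10-30 08:33 UTC
5·60 + 19 + 210 = 529 min
529 = 0·1440 + 529; 529 = 8·60 + 49 → 08:49, same day
→ 2021-10-30 08:49 AJQ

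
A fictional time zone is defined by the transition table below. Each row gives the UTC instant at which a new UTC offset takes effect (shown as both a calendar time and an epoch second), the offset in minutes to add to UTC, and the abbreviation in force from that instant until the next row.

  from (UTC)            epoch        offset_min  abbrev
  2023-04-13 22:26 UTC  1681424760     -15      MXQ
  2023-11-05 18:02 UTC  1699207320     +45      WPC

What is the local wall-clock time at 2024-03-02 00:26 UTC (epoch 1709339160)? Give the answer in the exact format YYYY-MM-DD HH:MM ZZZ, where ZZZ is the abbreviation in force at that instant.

Query: 2024-03-02 00:26 UTC
Rule 2/2 (WPC, +00:45): 2023-11-05 18:02 UTC ≤ query < +∞
0·60 + 26 + 45 = 71 min
71 = 0·1440 + 71; 71 = 1·60 + 11 → 01:11, same day
→ 2024-03-02 01:11 WPC

2024-03-02 01:11 WPC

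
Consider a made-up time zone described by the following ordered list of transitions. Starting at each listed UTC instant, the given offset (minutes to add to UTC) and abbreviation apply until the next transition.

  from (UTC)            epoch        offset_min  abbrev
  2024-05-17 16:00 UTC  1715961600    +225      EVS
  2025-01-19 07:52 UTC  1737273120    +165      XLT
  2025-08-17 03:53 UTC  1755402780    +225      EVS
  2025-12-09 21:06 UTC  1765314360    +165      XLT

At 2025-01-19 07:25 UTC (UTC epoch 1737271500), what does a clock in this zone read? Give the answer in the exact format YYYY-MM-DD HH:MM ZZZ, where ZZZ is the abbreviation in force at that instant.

Query: 2025-01-19 07:25 UTC
Rule 1/4 (EVS, +03:45): 2024-05-17 16:00 UTC ≤ query < 2025-01-19 07:52 UTC
7·60 + 25 + 225 = 670 min
670 = 0·1440 + 670; 670 = 11·60 + 10 → 11:10, same day
→ 2025-01-19 11:10 EVS

2025-01-19 11:10 EVS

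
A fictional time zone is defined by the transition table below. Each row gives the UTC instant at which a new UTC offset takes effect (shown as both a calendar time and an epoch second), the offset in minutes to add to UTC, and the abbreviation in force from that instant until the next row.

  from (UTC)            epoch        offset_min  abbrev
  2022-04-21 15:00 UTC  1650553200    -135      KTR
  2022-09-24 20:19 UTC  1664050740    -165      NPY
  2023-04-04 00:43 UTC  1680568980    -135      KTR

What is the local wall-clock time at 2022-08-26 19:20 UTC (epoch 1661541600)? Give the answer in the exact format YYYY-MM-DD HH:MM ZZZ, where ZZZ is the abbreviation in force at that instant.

2022-08-26 17:05 KTR

Query: 2022-08-26 19:20 UTC
Rule 1/3 (KTR, -02:15): 2022-04-21 15:00 UTC ≤ query < 2022-09-24 20:19 UTC
19·60 + 20 - 135 = 1025 min
1025 = 0·1440 + 1025; 1025 = 17·60 + 5 → 17:05, same day
→ 2022-08-26 17:05 KTR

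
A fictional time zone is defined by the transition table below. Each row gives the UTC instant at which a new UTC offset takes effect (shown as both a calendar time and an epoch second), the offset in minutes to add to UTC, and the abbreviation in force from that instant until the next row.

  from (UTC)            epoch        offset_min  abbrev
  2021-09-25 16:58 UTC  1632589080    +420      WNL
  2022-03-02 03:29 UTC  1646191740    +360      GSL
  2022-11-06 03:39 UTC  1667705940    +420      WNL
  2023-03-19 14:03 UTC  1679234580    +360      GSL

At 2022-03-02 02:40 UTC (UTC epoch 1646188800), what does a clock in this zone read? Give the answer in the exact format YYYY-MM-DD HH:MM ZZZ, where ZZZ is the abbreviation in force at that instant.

Query: 2022-03-02 02:40 UTC
Rule 1/4 (WNL, +07:00): 2021-09-25 16:58 UTC ≤ query < 2022-03-02 03:29 UTC
2·60 + 40 + 420 = 580 min
580 = 0·1440 + 580; 580 = 9·60 + 40 → 09:40, same day
→ 2022-03-02 09:40 WNL

2022-03-02 09:40 WNL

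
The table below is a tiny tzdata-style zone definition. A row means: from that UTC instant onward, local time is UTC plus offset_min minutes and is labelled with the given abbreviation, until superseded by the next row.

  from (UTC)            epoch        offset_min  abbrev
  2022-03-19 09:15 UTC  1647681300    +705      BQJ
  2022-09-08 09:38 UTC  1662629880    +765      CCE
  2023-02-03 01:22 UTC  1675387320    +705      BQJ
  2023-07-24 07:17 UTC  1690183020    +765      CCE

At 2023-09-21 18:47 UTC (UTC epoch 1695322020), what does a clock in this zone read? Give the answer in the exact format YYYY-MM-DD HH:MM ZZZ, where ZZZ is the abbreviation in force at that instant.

Query: 2023-09-21 18:47 UTC
Rule 4/4 (CCE, +12:45): 2023-07-24 07:17 UTC ≤ query < +∞
18·60 + 47 + 765 = 1892 min
1892 = 1·1440 + 452; 452 = 7·60 + 32 → 07:32, 2023-09-21 + 1 day = 2023-09-22
→ 2023-09-22 07:32 CCE

2023-09-22 07:32 CCE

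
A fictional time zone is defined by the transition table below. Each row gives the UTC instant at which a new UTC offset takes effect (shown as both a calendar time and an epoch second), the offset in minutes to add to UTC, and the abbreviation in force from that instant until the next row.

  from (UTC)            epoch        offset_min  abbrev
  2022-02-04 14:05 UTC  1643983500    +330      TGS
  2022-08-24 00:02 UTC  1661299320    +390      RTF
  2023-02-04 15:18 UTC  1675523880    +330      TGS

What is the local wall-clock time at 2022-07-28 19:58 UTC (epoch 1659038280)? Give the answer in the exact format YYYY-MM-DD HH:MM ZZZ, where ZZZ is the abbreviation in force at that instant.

Query: 2022-07-28 19:58 UTC
Rule 1/3 (TGS, +05:30): 2022-02-04 14:05 UTC ≤ query < 2022-08-24 00:02 UTC
19·60 + 58 + 330 = 1528 min
1528 = 1·1440 + 88; 88 = 1·60 + 28 → 01:28, 2022-07-28 + 1 day = 2022-07-29
→ 2022-07-29 01:28 TGS

2022-07-29 01:28 TGS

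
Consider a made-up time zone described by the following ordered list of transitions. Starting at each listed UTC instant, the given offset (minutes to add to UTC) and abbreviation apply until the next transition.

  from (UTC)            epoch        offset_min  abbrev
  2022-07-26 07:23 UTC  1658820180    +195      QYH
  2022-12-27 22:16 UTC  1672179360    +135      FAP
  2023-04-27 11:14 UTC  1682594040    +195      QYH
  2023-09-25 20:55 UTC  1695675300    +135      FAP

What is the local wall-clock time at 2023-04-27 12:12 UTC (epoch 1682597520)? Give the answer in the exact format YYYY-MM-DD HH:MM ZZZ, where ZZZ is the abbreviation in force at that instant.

Query: 2023-04-27 12:12 UTC
Rule 3/4 (QYH, +03:15): 2023-04-27 11:14 UTC ≤ query < 2023-09-25 20:55 UTC
12·60 + 12 + 195 = 927 min
927 = 0·1440 + 927; 927 = 15·60 + 27 → 15:27, same day
→ 2023-04-27 15:27 QYH

2023-04-27 15:27 QYH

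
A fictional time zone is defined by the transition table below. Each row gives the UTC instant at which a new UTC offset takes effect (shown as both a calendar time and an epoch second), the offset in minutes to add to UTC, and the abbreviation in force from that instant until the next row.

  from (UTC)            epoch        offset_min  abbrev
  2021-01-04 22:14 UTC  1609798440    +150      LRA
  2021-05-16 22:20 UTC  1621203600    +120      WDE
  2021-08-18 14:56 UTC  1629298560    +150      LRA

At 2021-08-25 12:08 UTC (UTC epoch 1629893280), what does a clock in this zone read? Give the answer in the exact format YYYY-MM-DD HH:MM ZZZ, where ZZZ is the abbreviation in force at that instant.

2021-08-25 14:38 LRA

Query: 2021-08-25 12:08 UTC
Rule 3/3 (LRA, +02:30): 2021-08-18 14:56 UTC ≤ query < +∞
12·60 + 8 + 150 = 878 min
878 = 0·1440 + 878; 878 = 14·60 + 38 → 14:38, same day
→ 2021-08-25 14:38 LRA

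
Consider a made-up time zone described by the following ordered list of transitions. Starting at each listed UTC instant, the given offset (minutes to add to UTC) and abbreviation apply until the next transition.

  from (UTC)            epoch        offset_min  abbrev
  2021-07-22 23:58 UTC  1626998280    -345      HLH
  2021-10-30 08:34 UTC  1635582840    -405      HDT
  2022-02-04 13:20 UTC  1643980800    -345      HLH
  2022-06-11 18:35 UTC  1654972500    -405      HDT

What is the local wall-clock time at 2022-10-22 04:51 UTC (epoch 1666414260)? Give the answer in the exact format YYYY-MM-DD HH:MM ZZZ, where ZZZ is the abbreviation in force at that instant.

2022-10-21 22:06 HDT

Query: 2022-10-22 04:51 UTC
Rule 4/4 (HDT, -06:45): 2022-06-11 18:35 UTC ≤ query < +∞
4·60 + 51 - 405 = -114 min
-114 = -1·1440 + 1326; 1326 = 22·60 + 6 → 22:06, 2022-10-22 - 1 day = 2022-10-21
→ 2022-10-21 22:06 HDT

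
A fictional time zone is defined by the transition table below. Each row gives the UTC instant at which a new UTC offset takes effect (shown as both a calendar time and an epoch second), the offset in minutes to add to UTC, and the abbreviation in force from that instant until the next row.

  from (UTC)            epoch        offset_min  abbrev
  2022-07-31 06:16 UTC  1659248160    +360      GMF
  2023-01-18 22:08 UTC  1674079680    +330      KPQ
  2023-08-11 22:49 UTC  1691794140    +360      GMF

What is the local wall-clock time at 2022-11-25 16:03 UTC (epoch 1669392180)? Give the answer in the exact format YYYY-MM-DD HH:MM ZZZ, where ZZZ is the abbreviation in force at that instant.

Query: 2022-11-25 16:03 UTC
Rule 1/3 (GMF, +06:00): 2022-07-31 06:16 UTC ≤ query < 2023-01-18 22:08 UTC
16·60 + 3 + 360 = 1323 min
1323 = 0·1440 + 1323; 1323 = 22·60 + 3 → 22:03, same day
→ 2022-11-25 22:03 GMF

2022-11-25 22:03 GMF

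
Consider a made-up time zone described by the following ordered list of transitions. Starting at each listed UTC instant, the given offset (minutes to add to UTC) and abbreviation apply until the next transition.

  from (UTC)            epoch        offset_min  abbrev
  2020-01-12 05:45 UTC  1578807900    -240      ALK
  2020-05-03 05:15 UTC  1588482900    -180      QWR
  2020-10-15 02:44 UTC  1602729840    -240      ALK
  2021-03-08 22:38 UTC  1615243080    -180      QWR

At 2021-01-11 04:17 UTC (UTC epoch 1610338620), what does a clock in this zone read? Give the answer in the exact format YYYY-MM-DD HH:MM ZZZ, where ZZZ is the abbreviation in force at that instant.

Query: 2021-01-11 04:17 UTC
Rule 3/4 (ALK, -04:00): 2020-10-15 02:44 UTC ≤ query < 2021-03-08 22:38 UTC
4·60 + 17 - 240 = 17 min
17 = 0·1440 + 17; 17 = 0·60 + 17 → 00:17, same day
→ 2021-01-11 00:17 ALK

2021-01-11 00:17 ALK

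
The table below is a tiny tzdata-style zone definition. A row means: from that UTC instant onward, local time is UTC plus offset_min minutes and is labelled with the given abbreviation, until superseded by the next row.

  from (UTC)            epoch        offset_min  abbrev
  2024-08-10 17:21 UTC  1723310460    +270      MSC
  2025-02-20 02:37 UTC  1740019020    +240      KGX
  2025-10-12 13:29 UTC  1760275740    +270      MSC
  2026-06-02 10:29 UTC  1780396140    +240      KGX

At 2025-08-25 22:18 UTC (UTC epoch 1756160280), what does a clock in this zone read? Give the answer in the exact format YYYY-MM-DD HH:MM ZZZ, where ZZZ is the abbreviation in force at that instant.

2025-08-26 02:18 KGX

Query: 2025-08-25 22:18 UTC
Rule 2/4 (KGX, +04:00): 2025-02-20 02:37 UTC ≤ query < 2025-10-12 13:29 UTC
22·60 + 18 + 240 = 1578 min
1578 = 1·1440 + 138; 138 = 2·60 + 18 → 02:18, 2025-08-25 + 1 day = 2025-08-26
→ 2025-08-26 02:18 KGX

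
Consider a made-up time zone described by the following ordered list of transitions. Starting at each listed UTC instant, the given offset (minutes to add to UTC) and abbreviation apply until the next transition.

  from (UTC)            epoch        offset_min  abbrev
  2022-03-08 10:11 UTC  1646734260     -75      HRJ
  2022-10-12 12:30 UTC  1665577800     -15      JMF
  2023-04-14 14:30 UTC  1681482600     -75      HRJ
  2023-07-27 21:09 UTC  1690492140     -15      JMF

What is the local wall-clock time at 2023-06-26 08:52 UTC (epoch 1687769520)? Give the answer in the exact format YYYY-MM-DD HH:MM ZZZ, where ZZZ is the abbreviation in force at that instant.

Query: 2023-06-26 08:52 UTC
Rule 3/4 (HRJ, -01:15): 2023-04-14 14:30 UTC ≤ query < 2023-07-27 21:09 UTC
8·60 + 52 - 75 = 457 min
457 = 0·1440 + 457; 457 = 7·60 + 37 → 07:37, same day
→ 2023-06-26 07:37 HRJ

2023-06-26 07:37 HRJ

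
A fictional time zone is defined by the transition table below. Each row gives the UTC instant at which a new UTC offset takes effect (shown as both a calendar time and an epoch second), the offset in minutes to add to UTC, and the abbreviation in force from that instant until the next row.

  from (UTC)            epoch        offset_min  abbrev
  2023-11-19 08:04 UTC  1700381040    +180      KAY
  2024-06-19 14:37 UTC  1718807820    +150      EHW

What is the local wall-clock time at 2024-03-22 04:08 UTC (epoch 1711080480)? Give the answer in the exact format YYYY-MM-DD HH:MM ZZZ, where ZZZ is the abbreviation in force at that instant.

2024-03-22 07:08 KAY

Query: 2024-03-22 04:08 UTC
Rule 1/2 (KAY, +03:00): 2023-11-19 08:04 UTC ≤ query < 2024-06-19 14:37 UTC
4·60 + 8 + 180 = 428 min
428 = 0·1440 + 428; 428 = 7·60 + 8 → 07:08, same day
→ 2024-03-22 07:08 KAY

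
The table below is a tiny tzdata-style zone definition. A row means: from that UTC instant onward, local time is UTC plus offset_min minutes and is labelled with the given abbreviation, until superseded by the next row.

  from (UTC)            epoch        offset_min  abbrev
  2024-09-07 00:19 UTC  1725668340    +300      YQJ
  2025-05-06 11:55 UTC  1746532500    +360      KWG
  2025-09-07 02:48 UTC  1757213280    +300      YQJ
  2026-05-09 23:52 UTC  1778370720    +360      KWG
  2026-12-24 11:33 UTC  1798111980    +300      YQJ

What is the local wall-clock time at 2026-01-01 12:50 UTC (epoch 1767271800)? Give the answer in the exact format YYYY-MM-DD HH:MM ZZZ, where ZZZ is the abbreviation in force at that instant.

2026-01-01 17:50 YQJ

Query: 2026-01-01 12:50 UTC
Rule 3/5 (YQJ, +05:00): 2025-09-07 02:48 UTC ≤ query < 2026-05-09 23:52 UTC
12·60 + 50 + 300 = 1070 min
1070 = 0·1440 + 1070; 1070 = 17·60 + 50 → 17:50, same day
→ 2026-01-01 17:50 YQJ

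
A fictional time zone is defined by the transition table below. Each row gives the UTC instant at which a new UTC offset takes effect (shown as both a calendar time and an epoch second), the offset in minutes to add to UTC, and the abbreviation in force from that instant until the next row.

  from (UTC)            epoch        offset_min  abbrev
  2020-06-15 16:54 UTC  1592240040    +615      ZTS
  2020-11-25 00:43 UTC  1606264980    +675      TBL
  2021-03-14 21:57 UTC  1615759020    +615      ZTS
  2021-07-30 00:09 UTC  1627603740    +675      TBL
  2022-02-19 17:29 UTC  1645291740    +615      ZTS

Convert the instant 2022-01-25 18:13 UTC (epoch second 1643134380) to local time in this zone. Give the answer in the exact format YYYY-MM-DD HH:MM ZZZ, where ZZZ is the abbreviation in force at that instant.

2022-01-26 05:28 TBL

Query: 2022-01-25 18:13 UTC
Rule 4/5 (TBL, +11:15): 2021-07-30 00:09 UTC ≤ query < 2022-02-19 17:29 UTC
18·60 + 13 + 675 = 1768 min
1768 = 1·1440 + 328; 328 = 5·60 + 28 → 05:28, 2022-01-25 + 1 day = 2022-01-26
→ 2022-01-26 05:28 TBL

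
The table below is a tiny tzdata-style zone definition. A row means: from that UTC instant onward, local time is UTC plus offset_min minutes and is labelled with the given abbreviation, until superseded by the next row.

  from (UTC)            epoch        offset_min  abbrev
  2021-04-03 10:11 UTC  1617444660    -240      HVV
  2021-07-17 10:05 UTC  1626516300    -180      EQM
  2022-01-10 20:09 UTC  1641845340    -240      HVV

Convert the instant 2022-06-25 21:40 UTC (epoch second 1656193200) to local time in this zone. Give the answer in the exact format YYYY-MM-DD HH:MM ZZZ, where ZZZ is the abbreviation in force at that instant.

2022-06-25 17:40 HVV

Query: 2022-06-25 21:40 UTC
Rule 3/3 (HVV, -04:00): 2022-01-10 20:09 UTC ≤ query < +∞
21·60 + 40 - 240 = 1060 min
1060 = 0·1440 + 1060; 1060 = 17·60 + 40 → 17:40, same day
→ 2022-06-25 17:40 HVV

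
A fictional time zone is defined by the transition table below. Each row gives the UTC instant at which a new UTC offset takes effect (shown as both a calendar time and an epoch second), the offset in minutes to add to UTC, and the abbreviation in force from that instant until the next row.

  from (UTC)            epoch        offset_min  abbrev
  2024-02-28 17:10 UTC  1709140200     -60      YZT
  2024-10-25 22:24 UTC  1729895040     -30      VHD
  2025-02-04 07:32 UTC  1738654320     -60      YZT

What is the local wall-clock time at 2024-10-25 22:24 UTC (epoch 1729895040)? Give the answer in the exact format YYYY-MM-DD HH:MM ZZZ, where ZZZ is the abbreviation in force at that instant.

Query: 2024-10-25 22:24 UTC
Rule 2/3 (VHD, -00:30): 2024-10-25 22:24 UTC ≤ query < 2025-02-04 07:32 UTC
22·60 + 24 - 30 = 1314 min
1314 = 0·1440 + 1314; 1314 = 21·60 + 54 → 21:54, same day
→ 2024-10-25 21:54 VHD

2024-10-25 21:54 VHD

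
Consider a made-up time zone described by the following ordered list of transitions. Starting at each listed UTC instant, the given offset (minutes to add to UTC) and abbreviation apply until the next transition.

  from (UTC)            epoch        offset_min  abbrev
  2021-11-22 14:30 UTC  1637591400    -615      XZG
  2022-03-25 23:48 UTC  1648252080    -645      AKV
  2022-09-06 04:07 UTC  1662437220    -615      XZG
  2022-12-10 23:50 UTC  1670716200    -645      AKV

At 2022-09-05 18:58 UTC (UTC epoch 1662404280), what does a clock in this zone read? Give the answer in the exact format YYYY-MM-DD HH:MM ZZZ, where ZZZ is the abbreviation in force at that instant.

Query: 2022-09-05 18:58 UTC
Rule 2/4 (AKV, -10:45): 2022-03-25 23:48 UTC ≤ query < 2022-09-06 04:07 UTC
18·60 + 58 - 645 = 493 min
493 = 0·1440 + 493; 493 = 8·60 + 13 → 08:13, same day
→ 2022-09-05 08:13 AKV

2022-09-05 08:13 AKV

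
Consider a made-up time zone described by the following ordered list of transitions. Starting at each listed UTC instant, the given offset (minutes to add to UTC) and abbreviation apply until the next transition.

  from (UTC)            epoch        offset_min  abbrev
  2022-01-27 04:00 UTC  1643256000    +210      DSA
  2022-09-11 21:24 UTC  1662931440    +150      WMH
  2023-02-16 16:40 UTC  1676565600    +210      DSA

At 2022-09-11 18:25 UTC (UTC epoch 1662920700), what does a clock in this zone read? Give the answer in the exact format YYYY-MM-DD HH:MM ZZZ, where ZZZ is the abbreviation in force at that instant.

Query: 2022-09-11 18:25 UTC
Rule 1/3 (DSA, +03:30): 2022-01-27 04:00 UTC ≤ query < 2022-09-11 21:24 UTC
18·60 + 25 + 210 = 1315 min
1315 = 0·1440 + 1315; 1315 = 21·60 + 55 → 21:55, same day
→ 2022-09-11 21:55 DSA

2022-09-11 21:55 DSA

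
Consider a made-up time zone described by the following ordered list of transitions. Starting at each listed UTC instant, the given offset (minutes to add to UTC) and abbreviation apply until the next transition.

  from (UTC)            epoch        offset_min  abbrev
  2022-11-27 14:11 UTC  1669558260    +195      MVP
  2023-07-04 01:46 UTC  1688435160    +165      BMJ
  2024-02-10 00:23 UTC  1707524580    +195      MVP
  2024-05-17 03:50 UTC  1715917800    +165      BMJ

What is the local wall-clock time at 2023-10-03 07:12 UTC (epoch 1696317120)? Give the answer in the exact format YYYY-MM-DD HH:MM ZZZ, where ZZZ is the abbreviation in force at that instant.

Query: 2023-10-03 07:12 UTC
Rule 2/4 (BMJ, +02:45): 2023-07-04 01:46 UTC ≤ query < 2024-02-10 00:23 UTC
7·60 + 12 + 165 = 597 min
597 = 0·1440 + 597; 597 = 9·60 + 57 → 09:57, same day
→ 2023-10-03 09:57 BMJ

2023-10-03 09:57 BMJ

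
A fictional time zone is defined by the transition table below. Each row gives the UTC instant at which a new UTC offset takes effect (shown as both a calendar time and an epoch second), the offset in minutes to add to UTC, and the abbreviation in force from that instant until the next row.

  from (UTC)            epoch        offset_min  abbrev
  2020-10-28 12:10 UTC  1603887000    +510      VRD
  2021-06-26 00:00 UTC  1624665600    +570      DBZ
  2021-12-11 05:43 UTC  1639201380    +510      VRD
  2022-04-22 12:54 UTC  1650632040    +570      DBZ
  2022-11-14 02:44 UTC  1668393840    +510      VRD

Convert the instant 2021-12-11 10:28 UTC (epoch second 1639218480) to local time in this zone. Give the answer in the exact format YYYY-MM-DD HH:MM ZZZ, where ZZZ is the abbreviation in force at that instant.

2021-12-11 18:58 VRD

Query: 2021-12-11 10:28 UTC
Rule 3/5 (VRD, +08:30): 2021-12-11 05:43 UTC ≤ query < 2022-04-22 12:54 UTC
10·60 + 28 + 510 = 1138 min
1138 = 0·1440 + 1138; 1138 = 18·60 + 58 → 18:58, same day
→ 2021-12-11 18:58 VRD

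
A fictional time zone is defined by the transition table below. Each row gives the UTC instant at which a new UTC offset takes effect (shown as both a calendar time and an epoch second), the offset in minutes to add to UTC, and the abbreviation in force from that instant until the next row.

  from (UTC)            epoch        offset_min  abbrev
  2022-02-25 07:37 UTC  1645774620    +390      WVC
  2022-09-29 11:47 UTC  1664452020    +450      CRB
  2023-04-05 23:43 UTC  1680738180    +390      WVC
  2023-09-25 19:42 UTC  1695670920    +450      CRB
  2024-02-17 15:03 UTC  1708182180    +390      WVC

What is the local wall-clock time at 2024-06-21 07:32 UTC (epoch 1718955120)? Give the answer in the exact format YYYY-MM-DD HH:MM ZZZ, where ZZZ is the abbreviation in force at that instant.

2024-06-21 14:02 WVC

Query: 2024-06-21 07:32 UTC
Rule 5/5 (WVC, +06:30): 2024-02-17 15:03 UTC ≤ query < +∞
7·60 + 32 + 390 = 842 min
842 = 0·1440 + 842; 842 = 14·60 + 2 → 14:02, same day
→ 2024-06-21 14:02 WVC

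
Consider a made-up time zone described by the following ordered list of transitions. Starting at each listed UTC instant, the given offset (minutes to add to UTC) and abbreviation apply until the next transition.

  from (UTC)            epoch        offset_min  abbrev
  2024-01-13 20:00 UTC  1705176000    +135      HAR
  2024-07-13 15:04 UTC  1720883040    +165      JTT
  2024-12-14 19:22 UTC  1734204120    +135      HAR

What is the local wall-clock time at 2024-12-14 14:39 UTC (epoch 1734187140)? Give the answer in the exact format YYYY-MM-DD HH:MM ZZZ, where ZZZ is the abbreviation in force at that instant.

2024-12-14 17:24 JTT

Query: 2024-12-14 14:39 UTC
Rule 2/3 (JTT, +02:45): 2024-07-13 15:04 UTC ≤ query < 2024-12-14 19:22 UTC
14·60 + 39 + 165 = 1044 min
1044 = 0·1440 + 1044; 1044 = 17·60 + 24 → 17:24, same day
→ 2024-12-14 17:24 JTT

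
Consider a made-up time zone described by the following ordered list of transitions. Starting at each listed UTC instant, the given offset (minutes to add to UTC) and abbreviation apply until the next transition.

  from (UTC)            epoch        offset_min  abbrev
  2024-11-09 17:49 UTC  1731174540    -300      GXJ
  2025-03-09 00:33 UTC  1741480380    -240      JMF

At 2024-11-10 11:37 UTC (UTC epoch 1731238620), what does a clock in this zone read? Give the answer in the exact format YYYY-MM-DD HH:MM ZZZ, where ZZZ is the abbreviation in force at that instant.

Query: 2024-11-10 11:37 UTC
Rule 1/2 (GXJ, -05:00): 2024-11-09 17:49 UTC ≤ query < 2025-03-09 00:33 UTC
11·60 + 37 - 300 = 397 min
397 = 0·1440 + 397; 397 = 6·60 + 37 → 06:37, same day
→ 2024-11-10 06:37 GXJ

2024-11-10 06:37 GXJ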